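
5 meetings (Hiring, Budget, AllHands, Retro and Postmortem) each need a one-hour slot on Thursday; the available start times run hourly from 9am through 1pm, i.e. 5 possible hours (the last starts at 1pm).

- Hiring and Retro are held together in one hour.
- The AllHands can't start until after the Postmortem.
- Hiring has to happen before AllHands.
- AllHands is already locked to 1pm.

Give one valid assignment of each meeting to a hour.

Hiring -> 9am; AllHands -> 1pm; Postmortem -> 9am; Budget -> 9am; Retro -> 9am

Checking: Hiring(9am) before AllHands(1pm); Postmortem(9am) before AllHands(1pm); Hiring = Retro = 9am; AllHands=1pm in [1pm,1pm].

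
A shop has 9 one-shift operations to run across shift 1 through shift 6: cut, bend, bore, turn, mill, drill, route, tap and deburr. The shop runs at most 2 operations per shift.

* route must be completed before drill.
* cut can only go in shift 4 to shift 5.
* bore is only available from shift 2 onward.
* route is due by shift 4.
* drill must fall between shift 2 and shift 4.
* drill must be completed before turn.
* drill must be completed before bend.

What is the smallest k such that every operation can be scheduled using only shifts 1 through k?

5

The precedence chain requires at least 3 distinct shifts.
With at most 2 per shift and 9 operations, at least 5 shifts are needed.
cut can't be placed before shift 4, so the schedule must run through at least shift 4.
5 works (last occupied shift: shift 5): for example cut in shift 4, bore in shift 2, bend in shift 3, tap in shift 4, route in shift 1, turn in shift 3, deburr in shift 5, mill in shift 1, drill in shift 2.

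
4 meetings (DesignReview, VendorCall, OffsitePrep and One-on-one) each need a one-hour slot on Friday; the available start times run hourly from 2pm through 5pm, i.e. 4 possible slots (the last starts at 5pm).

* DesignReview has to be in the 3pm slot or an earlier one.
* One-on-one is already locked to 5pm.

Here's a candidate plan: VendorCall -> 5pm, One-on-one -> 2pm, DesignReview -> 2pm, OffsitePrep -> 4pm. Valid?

One-on-one is already locked to 5pm — violated.
DesignReview has to be in the 3pm slot or an earlier one — holds.

Invalid. One-on-one is already locked to 5pm.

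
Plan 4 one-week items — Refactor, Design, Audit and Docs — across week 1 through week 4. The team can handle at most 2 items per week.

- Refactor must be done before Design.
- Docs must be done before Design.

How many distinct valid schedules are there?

Splitting on Refactor: it can be week 1 (21), week 2 (18), week 3 (11). Listing each branch's schedules as (Design, Audit, Docs) by week number:
Refactor=week 1: (2,2,1) (2,3,1) (2,4,1) (3,1,2) (3,2,1) (3,2,2) (3,3,1) (3,3,2) (3,4,1) (3,4,2) (4,1,2) (4,1,3) (4,2,1) (4,2,2) (4,2,3) (4,3,1) (4,3,2) (4,3,3) (4,4,1) (4,4,2) (4,4,3) — 21.
Refactor=week 2: (3,1,1) (3,1,2) (3,2,1) (3,3,1) (3,3,2) (3,4,1) (3,4,2) (4,1,1) (4,1,2) (4,1,3) (4,2,1) (4,2,3) (4,3,1) (4,3,2) (4,3,3) (4,4,1) (4,4,2) (4,4,3) — 18.
Refactor=week 3: (4,1,1) (4,1,2) (4,1,3) (4,2,1) (4,2,2) (4,2,3) (4,3,1) (4,3,2) (4,4,1) (4,4,2) (4,4,3) — 11.
Summing: 21 + 18 + 11 = 50.

50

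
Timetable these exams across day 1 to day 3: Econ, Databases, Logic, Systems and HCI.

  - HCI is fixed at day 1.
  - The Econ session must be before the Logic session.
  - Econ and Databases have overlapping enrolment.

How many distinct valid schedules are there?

18

Splitting on Econ: it can be day 1 (12), day 2 (6). Listing each branch's schedules as (Databases, Logic, Systems, HCI) by day number:
Econ=day 1: (2,2,1,1) (2,2,2,1) (2,2,3,1) (2,3,1,1) (2,3,2,1) (2,3,3,1) (3,2,1,1) (3,2,2,1) (3,2,3,1) (3,3,1,1) (3,3,2,1) (3,3,3,1) — 12.
Econ=day 2: (1,3,1,1) (1,3,2,1) (1,3,3,1) (3,3,1,1) (3,3,2,1) (3,3,3,1) — 6.
Summing: 12 + 6 = 18.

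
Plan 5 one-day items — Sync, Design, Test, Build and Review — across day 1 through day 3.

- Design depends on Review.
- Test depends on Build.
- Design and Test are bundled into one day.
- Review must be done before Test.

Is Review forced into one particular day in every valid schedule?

Review can be day 1 (e.g. Review in day 1; Sync in day 1; Design in day 2; Build in day 1; Test in day 2) or day 2 (e.g. Build=day 1, Design=day 3, Sync=day 1, Test=day 3, Review=day 2).

No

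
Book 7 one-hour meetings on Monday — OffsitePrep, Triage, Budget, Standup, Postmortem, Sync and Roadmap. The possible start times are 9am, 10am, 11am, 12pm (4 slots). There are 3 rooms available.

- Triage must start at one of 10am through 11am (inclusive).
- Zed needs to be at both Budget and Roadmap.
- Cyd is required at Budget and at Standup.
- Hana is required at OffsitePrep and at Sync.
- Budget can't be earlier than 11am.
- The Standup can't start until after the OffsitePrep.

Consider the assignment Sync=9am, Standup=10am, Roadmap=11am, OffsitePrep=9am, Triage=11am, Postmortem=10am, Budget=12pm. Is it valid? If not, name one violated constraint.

No. Hana is required at OffsitePrep and at Sync is not satisfied.

Cyd is required at Budget and at Standup — holds.
There are 3 rooms available — holds.
Budget can't be earlier than 11am — holds.
Triage must start at one of 10am through 11am (inclusive) — holds.
Hana is required at OffsitePrep and at Sync — violated.
Zed needs to be at both Budget and Roadmap — holds.
The Standup can't start until after the OffsitePrep — holds.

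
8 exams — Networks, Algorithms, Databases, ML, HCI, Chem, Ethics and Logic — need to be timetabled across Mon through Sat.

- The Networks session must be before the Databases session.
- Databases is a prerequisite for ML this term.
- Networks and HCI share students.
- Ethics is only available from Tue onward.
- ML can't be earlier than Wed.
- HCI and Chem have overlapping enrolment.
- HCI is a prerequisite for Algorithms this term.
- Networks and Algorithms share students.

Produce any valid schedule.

Chem in Mon, ML in Wed, Algorithms in Wed, HCI in Tue, Networks in Mon, Logic in Mon, Ethics in Tue, Databases in Tue

Checking: HCI(Tue) before Algorithms(Wed); Networks(Mon) before Databases(Tue); Databases(Tue) before ML(Wed); Networks(Mon) != HCI(Tue); HCI(Tue) != Chem(Mon); Networks(Mon) != Algorithms(Wed); Ethics=Tue in [Tue,Sat]; ML=Wed in [Wed,Sat].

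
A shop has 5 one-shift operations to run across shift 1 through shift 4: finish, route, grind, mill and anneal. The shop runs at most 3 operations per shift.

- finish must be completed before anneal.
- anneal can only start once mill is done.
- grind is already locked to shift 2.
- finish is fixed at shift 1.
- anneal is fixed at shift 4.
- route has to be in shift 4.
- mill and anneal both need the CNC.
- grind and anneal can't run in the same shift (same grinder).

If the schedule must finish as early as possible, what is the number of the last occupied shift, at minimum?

The precedence chain requires at least 2 distinct shifts.
With at most 3 per shift and 5 operations, at least 2 shifts are needed.
route can't be placed before shift 4, so the schedule must run through at least shift 4.
4 works (last occupied shift: shift 4): for example anneal -> shift 4, route -> shift 4, finish -> shift 1, grind -> shift 2, mill -> shift 1.

shift 4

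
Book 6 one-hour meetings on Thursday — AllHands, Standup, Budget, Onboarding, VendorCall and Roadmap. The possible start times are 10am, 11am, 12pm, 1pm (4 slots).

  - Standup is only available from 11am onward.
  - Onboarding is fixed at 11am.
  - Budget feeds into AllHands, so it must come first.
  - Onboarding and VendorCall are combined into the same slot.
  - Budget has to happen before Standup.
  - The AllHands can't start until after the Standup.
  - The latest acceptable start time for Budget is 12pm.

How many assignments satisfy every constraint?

16

Splitting on AllHands: it can be 12pm (4), 1pm (12). Listing each branch's schedules as (Standup, Budget, Onboarding, VendorCall, Roadmap):
AllHands=12pm: (11am,10am,11am,11am,10am) (11am,10am,11am,11am,11am) (11am,10am,11am,11am,12pm) (11am,10am,11am,11am,1pm) — 4.
AllHands=1pm: (11am,10am,11am,11am,10am) (11am,10am,11am,11am,11am) (11am,10am,11am,11am,12pm) (11am,10am,11am,11am,1pm) (12pm,10am,11am,11am,10am) (12pm,10am,11am,11am,11am) (12pm,10am,11am,11am,12pm) (12pm,10am,11am,11am,1pm) (12pm,11am,11am,11am,10am) (12pm,11am,11am,11am,11am) (12pm,11am,11am,11am,12pm) (12pm,11am,11am,11am,1pm) — 12.
Summing: 4 + 12 = 16.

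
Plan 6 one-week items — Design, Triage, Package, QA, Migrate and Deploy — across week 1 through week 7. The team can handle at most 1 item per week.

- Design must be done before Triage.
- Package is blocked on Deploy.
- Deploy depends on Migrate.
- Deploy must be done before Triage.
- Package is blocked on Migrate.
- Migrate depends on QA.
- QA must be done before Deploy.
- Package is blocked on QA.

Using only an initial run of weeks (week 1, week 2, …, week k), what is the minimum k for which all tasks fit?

6 weeks

The precedence chain requires at least 4 distinct weeks.
With at most 1 per week and 6 tasks, at least 6 weeks are needed.
6 works (last occupied week: week 6): for example Package -> week 4; Migrate -> week 2; Design -> week 5; QA -> week 1; Deploy -> week 3; Triage -> week 6.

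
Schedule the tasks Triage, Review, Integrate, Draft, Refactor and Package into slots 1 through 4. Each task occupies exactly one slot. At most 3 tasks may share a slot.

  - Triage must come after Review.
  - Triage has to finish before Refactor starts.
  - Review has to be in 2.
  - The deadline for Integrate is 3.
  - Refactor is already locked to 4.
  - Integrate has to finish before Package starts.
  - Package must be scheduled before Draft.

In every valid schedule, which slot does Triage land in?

3

Review is fixed at 2 and must come before Triage, so Triage is at least 3.
Refactor is fixed at 4 and must come after Triage, so Triage is at most 3.
So Triage must be 3.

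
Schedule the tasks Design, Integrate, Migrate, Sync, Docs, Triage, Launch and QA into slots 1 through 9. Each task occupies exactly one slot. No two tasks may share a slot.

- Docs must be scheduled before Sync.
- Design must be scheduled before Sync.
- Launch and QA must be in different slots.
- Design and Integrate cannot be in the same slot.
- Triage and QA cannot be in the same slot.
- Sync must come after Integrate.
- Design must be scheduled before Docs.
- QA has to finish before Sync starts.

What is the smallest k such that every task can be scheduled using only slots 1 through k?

8 slots

The precedence chain requires at least 3 distinct slots.
With at most 1 per slot and 8 tasks, at least 8 slots are needed.
8 works (last occupied slot: 8): for example Sync -> 5, Integrate -> 3, Design -> 1, Migrate -> 6, Launch -> 8, Triage -> 7, QA -> 4, Docs -> 2.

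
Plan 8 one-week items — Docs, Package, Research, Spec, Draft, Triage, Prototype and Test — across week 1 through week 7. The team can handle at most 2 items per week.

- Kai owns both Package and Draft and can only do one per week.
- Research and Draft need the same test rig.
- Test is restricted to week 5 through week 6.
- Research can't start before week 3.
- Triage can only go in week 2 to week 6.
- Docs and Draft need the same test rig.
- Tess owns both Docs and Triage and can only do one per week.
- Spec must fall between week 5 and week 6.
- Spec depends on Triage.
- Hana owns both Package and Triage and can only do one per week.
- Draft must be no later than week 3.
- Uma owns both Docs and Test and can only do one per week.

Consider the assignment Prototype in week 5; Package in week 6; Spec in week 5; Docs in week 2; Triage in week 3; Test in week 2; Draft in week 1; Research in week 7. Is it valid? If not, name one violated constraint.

The team can handle at most 2 items per week — holds.
Test is restricted to week 5 through week 6 — violated.
Docs and Draft need the same test rig — holds.
Research and Draft need the same test rig — holds.
Tess owns both Docs and Triage and can only do one per week — holds.
Triage can only go in week 2 to week 6 — holds.
Spec must fall between week 5 and week 6 — holds.
Spec depends on Triage — holds.
Draft must be no later than week 3 — holds.
Research can't start before week 3 — holds.
Kai owns both Package and Draft and can only do one per week — holds.
Hana owns both Package and Triage and can only do one per week — holds.
Uma owns both Docs and Test and can only do one per week — violated.

Invalid. Uma owns both Docs and Test and can only do one per week.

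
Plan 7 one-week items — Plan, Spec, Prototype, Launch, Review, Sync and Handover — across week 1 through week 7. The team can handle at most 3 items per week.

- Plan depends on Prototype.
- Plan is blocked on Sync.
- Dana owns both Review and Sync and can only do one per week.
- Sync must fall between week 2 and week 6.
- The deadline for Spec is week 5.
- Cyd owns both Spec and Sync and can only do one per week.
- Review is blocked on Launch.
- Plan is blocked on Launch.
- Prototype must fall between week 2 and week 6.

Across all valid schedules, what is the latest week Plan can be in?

week 7

Precedence pushes Plan to at least week 3.
Plan at week 7 is achievable: Sync in week 2, Review in week 3, Prototype in week 2, Handover in week 1, Plan in week 7, Spec in week 1, Launch in week 1.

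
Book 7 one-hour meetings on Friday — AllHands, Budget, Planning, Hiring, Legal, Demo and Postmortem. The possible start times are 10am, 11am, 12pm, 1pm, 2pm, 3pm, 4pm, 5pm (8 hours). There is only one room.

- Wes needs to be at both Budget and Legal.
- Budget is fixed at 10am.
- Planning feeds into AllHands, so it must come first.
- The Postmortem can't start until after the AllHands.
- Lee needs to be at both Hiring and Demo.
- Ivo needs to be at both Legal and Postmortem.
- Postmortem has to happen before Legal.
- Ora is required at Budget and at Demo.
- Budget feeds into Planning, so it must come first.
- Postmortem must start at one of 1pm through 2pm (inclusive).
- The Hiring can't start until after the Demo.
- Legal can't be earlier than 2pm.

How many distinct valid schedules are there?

Splitting on AllHands: it can be 12pm (21), 1pm (18). Listing each branch's schedules as (Budget, Planning, Hiring, Legal, Demo, Postmortem):
AllHands=12pm: (10am,11am,3pm,4pm,1pm,2pm) (10am,11am,3pm,4pm,2pm,1pm) (10am,11am,3pm,5pm,1pm,2pm) (10am,11am,3pm,5pm,2pm,1pm) (10am,11am,4pm,2pm,3pm,1pm) (10am,11am,4pm,3pm,1pm,2pm) (10am,11am,4pm,3pm,2pm,1pm) (10am,11am,4pm,5pm,1pm,2pm) (10am,11am,4pm,5pm,2pm,1pm) (10am,11am,4pm,5pm,3pm,1pm) (10am,11am,4pm,5pm,3pm,2pm) (10am,11am,5pm,2pm,3pm,1pm) (10am,11am,5pm,2pm,4pm,1pm) (10am,11am,5pm,3pm,1pm,2pm) (10am,11am,5pm,3pm,2pm,1pm) (10am,11am,5pm,3pm,4pm,1pm) (10am,11am,5pm,3pm,4pm,2pm) (10am,11am,5pm,4pm,1pm,2pm) (10am,11am,5pm,4pm,2pm,1pm) (10am,11am,5pm,4pm,3pm,1pm) (10am,11am,5pm,4pm,3pm,2pm) — 21.
AllHands=1pm: (10am,11am,3pm,4pm,12pm,2pm) (10am,11am,3pm,5pm,12pm,2pm) (10am,11am,4pm,3pm,12pm,2pm) (10am,11am,4pm,5pm,12pm,2pm) (10am,11am,4pm,5pm,3pm,2pm) (10am,11am,5pm,3pm,12pm,2pm) (10am,11am,5pm,3pm,4pm,2pm) (10am,11am,5pm,4pm,12pm,2pm) (10am,11am,5pm,4pm,3pm,2pm) (10am,12pm,3pm,4pm,11am,2pm) (10am,12pm,3pm,5pm,11am,2pm) (10am,12pm,4pm,3pm,11am,2pm) (10am,12pm,4pm,5pm,11am,2pm) (10am,12pm,4pm,5pm,3pm,2pm) (10am,12pm,5pm,3pm,11am,2pm) (10am,12pm,5pm,3pm,4pm,2pm) (10am,12pm,5pm,4pm,11am,2pm) (10am,12pm,5pm,4pm,3pm,2pm) — 18.
Summing: 21 + 18 = 39.

39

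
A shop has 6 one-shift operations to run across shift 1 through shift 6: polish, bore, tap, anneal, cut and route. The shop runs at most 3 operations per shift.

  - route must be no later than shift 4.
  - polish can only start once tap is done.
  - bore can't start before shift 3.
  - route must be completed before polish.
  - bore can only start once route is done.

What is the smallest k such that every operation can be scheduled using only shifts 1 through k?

3 shifts

The precedence chain requires at least 2 distinct shifts.
With at most 3 per shift and 6 operations, at least 2 shifts are needed.
bore can't be placed before shift 3, so the schedule must run through at least shift 3.
3 works (last occupied shift: shift 3): for example bore in shift 3; tap in shift 1; anneal in shift 1; cut in shift 2; polish in shift 2; route in shift 1.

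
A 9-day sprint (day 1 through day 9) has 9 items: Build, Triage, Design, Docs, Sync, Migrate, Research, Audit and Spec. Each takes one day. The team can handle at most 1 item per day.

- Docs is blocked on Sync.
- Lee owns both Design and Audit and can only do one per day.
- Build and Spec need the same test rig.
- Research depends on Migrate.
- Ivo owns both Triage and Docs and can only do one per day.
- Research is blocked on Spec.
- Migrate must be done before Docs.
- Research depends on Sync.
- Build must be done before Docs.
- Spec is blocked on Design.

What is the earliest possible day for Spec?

day 2

Precedence pushes Spec to at least day 2; downstream work caps Spec at day 8.
Spec at day 2 is achievable: Docs=day 6, Design=day 1, Research=day 7, Triage=day 8, Audit=day 9, Sync=day 3, Spec=day 2, Build=day 5, Migrate=day 4.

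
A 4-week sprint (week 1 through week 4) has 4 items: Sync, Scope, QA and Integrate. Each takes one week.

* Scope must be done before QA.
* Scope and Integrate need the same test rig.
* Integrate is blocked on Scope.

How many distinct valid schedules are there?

Splitting on Sync: it can be week 1 (14), week 2 (14), week 3 (14), week 4 (14). Listing each branch's schedules as (Scope, QA, Integrate) by week number:
Sync=week 1: (1,2,2) (1,2,3) (1,2,4) (1,3,2) (1,3,3) (1,3,4) (1,4,2) (1,4,3) (1,4,4) (2,3,3) (2,3,4) (2,4,3) (2,4,4) (3,4,4) — 14.
Sync=week 2: (1,2,2) (1,2,3) (1,2,4) (1,3,2) (1,3,3) (1,3,4) (1,4,2) (1,4,3) (1,4,4) (2,3,3) (2,3,4) (2,4,3) (2,4,4) (3,4,4) — 14.
Sync=week 3: (1,2,2) (1,2,3) (1,2,4) (1,3,2) (1,3,3) (1,3,4) (1,4,2) (1,4,3) (1,4,4) (2,3,3) (2,3,4) (2,4,3) (2,4,4) (3,4,4) — 14.
Sync=week 4: (1,2,2) (1,2,3) (1,2,4) (1,3,2) (1,3,3) (1,3,4) (1,4,2) (1,4,3) (1,4,4) (2,3,3) (2,3,4) (2,4,3) (2,4,4) (3,4,4) — 14.
Summing: 14 + 14 + 14 + 14 = 56.

56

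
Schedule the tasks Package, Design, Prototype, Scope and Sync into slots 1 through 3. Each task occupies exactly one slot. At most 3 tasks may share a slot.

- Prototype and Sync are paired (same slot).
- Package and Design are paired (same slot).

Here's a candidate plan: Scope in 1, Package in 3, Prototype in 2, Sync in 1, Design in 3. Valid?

Package and Design are paired (same slot) — holds.
Prototype and Sync are paired (same slot) — violated.
At most 3 tasks may share a slot — holds.

Invalid. Prototype and Sync are paired (same slot).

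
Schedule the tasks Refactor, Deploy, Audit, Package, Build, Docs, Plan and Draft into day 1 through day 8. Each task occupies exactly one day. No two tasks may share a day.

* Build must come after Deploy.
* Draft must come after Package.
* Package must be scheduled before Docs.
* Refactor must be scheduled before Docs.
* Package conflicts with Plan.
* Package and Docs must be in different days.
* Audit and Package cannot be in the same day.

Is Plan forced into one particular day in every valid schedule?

Plan can be day 1 (e.g. Docs=day 4; Deploy=day 5; Draft=day 7; Build=day 6; Package=day 2; Plan=day 1; Audit=day 8; Refactor=day 3) or day 2 (e.g. Audit -> day 8; Build -> day 6; Docs -> day 4; Deploy -> day 5; Refactor -> day 3; Package -> day 1; Plan -> day 2; Draft -> day 7).

No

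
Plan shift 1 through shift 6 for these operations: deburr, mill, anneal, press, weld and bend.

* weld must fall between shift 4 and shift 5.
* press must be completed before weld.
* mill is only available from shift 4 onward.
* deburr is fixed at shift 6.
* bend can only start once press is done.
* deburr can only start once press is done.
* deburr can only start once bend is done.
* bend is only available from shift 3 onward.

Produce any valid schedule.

weld in shift 4; mill in shift 4; bend in shift 3; deburr in shift 6; anneal in shift 1; press in shift 1

Checking: press(shift 1) before deburr(shift 6); press(shift 1) before bend(shift 3); bend(shift 3) before deburr(shift 6); press(shift 1) before weld(shift 4); bend=shift 3 in [shift 3,shift 6]; weld=shift 4 in [shift 4,shift 5]; mill=shift 4 in [shift 4,shift 6]; deburr=shift 6 in [shift 6,shift 6].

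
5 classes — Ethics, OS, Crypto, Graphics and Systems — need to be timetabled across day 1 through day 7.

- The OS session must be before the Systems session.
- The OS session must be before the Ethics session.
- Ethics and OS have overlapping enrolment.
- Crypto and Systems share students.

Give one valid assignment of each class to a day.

Graphics -> day 1, Ethics -> day 2, OS -> day 1, Crypto -> day 1, Systems -> day 2

Checking: OS(day 1) before Ethics(day 2); OS(day 1) before Systems(day 2); Ethics(day 2) != OS(day 1); Crypto(day 1) != Systems(day 2).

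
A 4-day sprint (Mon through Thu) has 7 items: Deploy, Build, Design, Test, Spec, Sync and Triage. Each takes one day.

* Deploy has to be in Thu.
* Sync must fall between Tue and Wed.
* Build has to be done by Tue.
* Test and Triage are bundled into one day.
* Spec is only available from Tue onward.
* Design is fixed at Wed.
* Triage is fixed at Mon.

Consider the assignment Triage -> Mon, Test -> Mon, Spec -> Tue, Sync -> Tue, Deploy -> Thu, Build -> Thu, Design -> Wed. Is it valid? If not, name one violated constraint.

Triage is fixed at Mon — holds.
Spec is only available from Tue onward — holds.
Test and Triage are bundled into one day — holds.
Deploy has to be in Thu — holds.
Build has to be done by Tue — violated.
Sync must fall between Tue and Wed — holds.
Design is fixed at Wed — holds.

No. Build has to be done by Tue is not satisfied.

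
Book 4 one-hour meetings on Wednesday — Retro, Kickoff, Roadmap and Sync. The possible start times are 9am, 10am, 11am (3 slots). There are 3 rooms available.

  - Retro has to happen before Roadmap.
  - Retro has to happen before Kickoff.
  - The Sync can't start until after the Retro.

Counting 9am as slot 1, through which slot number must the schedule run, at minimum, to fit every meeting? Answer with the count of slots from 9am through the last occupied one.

The precedence chain requires at least 2 distinct slots.
With at most 3 per slot and 4 meetings, at least 2 slots are needed.
2 works (last occupied slot: 10am): for example Retro=9am; Sync=10am; Roadmap=10am; Kickoff=10am.

2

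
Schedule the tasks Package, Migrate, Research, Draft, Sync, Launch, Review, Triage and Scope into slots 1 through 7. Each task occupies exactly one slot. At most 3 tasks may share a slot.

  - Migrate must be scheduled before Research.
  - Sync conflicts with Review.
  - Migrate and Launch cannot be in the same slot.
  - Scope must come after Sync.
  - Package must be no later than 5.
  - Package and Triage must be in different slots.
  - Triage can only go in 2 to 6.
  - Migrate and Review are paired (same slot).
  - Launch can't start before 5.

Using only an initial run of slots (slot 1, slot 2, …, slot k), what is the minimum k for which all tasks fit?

The precedence chain requires at least 2 distinct slots.
With at most 3 per slot and 9 tasks, at least 3 slots are needed.
Launch can't be placed before 5, so the schedule must run through at least slot 5.
5 works (last occupied slot: 5): for example Launch=5; Draft=3; Sync=2; Review=1; Scope=3; Research=2; Migrate=1; Package=1; Triage=2.

5 slots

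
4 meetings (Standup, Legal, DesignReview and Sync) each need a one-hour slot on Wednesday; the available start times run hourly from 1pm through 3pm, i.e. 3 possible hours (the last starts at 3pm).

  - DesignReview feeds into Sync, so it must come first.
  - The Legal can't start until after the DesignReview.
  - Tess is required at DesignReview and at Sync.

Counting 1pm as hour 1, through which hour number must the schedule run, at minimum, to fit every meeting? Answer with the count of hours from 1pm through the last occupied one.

2 hours

The precedence chain requires at least 2 distinct hours.
2 works (last occupied hour: 2pm): for example Standup in 1pm, Sync in 2pm, DesignReview in 1pm, Legal in 2pm.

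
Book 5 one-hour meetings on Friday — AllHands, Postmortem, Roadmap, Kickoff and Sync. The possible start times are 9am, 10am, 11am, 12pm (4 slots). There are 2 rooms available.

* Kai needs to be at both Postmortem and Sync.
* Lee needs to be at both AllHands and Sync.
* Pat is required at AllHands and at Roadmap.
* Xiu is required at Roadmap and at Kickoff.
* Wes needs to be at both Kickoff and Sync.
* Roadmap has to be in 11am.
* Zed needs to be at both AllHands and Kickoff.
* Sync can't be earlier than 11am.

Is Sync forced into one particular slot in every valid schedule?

No

Sync can be 11am (e.g. Roadmap in 11am; Postmortem in 9am; Kickoff in 10am; Sync in 11am; AllHands in 9am) or 12pm (e.g. Roadmap in 11am; Kickoff in 10am; Postmortem in 9am; Sync in 12pm; AllHands in 9am).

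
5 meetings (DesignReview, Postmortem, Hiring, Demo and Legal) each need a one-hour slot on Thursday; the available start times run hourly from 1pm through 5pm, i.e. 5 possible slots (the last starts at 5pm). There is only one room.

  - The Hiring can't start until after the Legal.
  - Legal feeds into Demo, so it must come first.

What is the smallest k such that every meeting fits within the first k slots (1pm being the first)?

5

The precedence chain requires at least 2 distinct slots.
With at most 1 per slot and 5 meetings, at least 5 slots are needed.
5 works (last occupied slot: 5pm): for example Postmortem=5pm; Demo=3pm; Hiring=2pm; DesignReview=4pm; Legal=1pm.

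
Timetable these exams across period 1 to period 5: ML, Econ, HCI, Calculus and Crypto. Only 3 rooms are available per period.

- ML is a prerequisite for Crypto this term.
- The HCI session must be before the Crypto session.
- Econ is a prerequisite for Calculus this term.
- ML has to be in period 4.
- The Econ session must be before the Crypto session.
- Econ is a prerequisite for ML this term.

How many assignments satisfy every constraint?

36

Splitting on Econ: it can be period 1 (16), period 2 (12), period 3 (8). Listing each branch's schedules as (ML, HCI, Calculus, Crypto) by period number:
Econ=period 1: (4,1,2,5) (4,1,3,5) (4,1,4,5) (4,1,5,5) (4,2,2,5) (4,2,3,5) (4,2,4,5) (4,2,5,5) (4,3,2,5) (4,3,3,5) (4,3,4,5) (4,3,5,5) (4,4,2,5) (4,4,3,5) (4,4,4,5) (4,4,5,5) — 16.
Econ=period 2: (4,1,3,5) (4,1,4,5) (4,1,5,5) (4,2,3,5) (4,2,4,5) (4,2,5,5) (4,3,3,5) (4,3,4,5) (4,3,5,5) (4,4,3,5) (4,4,4,5) (4,4,5,5) — 12.
Econ=period 3: (4,1,4,5) (4,1,5,5) (4,2,4,5) (4,2,5,5) (4,3,4,5) (4,3,5,5) (4,4,4,5) (4,4,5,5) — 8.
Summing: 16 + 12 + 8 = 36.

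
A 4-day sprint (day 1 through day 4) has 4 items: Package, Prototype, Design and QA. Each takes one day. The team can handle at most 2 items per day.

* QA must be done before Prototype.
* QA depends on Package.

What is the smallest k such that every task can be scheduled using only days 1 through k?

3 days

The precedence chain requires at least 3 distinct days.
With at most 2 per day and 4 tasks, at least 2 days are needed.
3 works (last occupied day: day 3): for example Design -> day 1; Prototype -> day 3; Package -> day 1; QA -> day 2.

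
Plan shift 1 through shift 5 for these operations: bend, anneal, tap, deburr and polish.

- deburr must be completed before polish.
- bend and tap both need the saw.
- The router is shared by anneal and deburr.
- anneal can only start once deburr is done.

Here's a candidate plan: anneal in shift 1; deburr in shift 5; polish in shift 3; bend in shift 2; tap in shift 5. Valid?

Invalid. anneal can only start once deburr is done.

bend and tap both need the saw — holds.
deburr must be completed before polish — violated.
anneal can only start once deburr is done — violated.
The router is shared by anneal and deburr — holds.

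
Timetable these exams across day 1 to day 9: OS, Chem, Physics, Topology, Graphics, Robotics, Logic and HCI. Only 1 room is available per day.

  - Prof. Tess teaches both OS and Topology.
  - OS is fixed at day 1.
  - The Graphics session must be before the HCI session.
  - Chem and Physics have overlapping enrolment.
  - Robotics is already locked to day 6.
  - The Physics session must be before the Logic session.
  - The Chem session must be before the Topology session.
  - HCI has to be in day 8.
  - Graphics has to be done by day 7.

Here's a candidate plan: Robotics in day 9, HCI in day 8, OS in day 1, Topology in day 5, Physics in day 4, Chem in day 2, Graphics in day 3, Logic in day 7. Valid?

The Physics session must be before the Logic session — holds.
The Chem session must be before the Topology session — holds.
OS is fixed at day 1 — holds.
Only 1 room is available per day — holds.
The Graphics session must be before the HCI session — holds.
Chem and Physics have overlapping enrolment — holds.
Graphics has to be done by day 7 — holds.
Robotics is already locked to day 6 — violated.
HCI has to be in day 8 — holds.
Prof. Tess teaches both OS and Topology — holds.

No — it violates: Robotics is already locked to day 6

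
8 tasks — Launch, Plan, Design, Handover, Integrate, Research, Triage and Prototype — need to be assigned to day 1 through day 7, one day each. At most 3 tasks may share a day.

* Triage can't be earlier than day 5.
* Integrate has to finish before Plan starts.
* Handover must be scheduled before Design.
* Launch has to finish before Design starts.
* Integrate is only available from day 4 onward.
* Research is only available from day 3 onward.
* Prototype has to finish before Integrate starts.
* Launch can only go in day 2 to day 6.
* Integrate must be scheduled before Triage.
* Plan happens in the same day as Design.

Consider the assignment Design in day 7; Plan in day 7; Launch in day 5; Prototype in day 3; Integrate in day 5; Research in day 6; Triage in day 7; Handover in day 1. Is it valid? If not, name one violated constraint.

Valid

Launch has to finish before Design starts — holds.
Triage can't be earlier than day 5 — holds.
Research is only available from day 3 onward — holds.
Handover must be scheduled before Design — holds.
Integrate has to finish before Plan starts — holds.
Launch can only go in day 2 to day 6 — holds.
At most 3 tasks may share a day — holds.
Prototype has to finish before Integrate starts — holds.
Integrate must be scheduled before Triage — holds.
Integrate is only available from day 4 onward — holds.
Plan happens in the same day as Design — holds.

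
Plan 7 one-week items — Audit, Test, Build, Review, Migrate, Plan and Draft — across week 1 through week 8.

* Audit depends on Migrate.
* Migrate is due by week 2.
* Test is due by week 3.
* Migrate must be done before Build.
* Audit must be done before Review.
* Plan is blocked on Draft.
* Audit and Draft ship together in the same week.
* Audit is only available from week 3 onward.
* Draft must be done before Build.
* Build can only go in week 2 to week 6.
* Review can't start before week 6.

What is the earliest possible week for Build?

week 4

Build is available from week 2; precedence pushes Build to at least week 4; Build's own window allows nothing later than week 6.
Build at week 4 is achievable: Audit in week 3; Draft in week 3; Test in week 1; Plan in week 4; Migrate in week 1; Build in week 4; Review in week 6.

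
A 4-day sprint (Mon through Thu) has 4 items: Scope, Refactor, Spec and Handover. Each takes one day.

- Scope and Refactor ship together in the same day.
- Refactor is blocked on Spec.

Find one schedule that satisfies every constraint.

Scope -> Tue, Spec -> Mon, Handover -> Mon, Refactor -> Tue

Checking: Spec(Mon) before Refactor(Tue); Scope = Refactor = Tue.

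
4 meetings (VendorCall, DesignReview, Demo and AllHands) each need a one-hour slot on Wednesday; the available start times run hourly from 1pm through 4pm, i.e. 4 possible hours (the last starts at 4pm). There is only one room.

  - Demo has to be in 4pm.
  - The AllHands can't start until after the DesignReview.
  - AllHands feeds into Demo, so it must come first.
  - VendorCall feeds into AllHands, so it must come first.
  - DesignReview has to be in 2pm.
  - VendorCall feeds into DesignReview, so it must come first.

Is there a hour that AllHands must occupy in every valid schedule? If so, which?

3pm

DesignReview is fixed at 2pm and must come before AllHands, so AllHands is at least 3pm.
Demo is fixed at 4pm and must come after AllHands, so AllHands is at most 3pm.
So AllHands must be 3pm.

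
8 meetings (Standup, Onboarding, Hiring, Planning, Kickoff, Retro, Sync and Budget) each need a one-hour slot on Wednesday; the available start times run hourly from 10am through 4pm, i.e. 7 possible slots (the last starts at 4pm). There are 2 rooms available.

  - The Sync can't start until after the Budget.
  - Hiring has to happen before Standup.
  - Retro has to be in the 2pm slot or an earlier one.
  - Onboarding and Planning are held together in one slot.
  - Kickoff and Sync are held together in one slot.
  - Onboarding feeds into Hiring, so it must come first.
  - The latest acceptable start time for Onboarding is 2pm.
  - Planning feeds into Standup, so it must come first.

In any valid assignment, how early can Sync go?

Precedence pushes Sync to at least 11am.
Sync at 11am is achievable: Standup -> 2pm; Planning -> 12pm; Budget -> 10am; Onboarding -> 12pm; Hiring -> 1pm; Sync -> 11am; Kickoff -> 11am; Retro -> 10am.

11am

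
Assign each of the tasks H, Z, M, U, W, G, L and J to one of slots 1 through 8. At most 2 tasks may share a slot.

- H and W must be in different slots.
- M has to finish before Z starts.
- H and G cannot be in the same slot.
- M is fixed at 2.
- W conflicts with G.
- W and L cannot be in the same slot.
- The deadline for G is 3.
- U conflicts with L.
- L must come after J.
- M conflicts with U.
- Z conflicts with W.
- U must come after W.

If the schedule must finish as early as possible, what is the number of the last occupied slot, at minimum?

4

The precedence chain requires at least 2 distinct slots.
With at most 2 per slot and 8 tasks, at least 4 slots are needed.
Propagating the time windows through the other constraints, Z can't land before 3, so the schedule must run through at least slot 3.
4 works (last occupied slot: 4): for example W in 2; G in 1; U in 3; M in 2; H in 4; J in 1; L in 4; Z in 3.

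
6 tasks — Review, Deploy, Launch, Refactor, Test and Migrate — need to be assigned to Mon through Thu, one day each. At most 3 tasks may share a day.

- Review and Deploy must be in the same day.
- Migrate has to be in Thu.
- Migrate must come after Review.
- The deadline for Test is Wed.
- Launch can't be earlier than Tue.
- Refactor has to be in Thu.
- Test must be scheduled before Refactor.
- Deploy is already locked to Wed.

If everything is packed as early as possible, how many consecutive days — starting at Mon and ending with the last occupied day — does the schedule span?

4

The precedence chain requires at least 2 distinct days.
With at most 3 per day and 6 tasks, at least 2 days are needed.
Refactor can't be placed before Thu — that is day 4 counting from Mon — so the schedule must run through at least 4 days.
4 works (last occupied day: Thu): for example Review -> Wed; Migrate -> Thu; Launch -> Tue; Refactor -> Thu; Deploy -> Wed; Test -> Mon.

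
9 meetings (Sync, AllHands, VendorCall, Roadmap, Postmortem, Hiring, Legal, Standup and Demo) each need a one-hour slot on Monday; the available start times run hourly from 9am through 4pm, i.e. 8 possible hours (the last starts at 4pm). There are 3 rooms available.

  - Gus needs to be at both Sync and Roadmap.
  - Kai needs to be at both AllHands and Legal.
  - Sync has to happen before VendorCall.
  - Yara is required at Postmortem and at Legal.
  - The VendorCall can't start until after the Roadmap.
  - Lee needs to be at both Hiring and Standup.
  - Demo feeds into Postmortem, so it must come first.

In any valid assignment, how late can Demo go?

Downstream work caps Demo at 3pm.
Demo at 3pm is achievable: VendorCall in 11am; Hiring in 9am; AllHands in 9am; Demo in 3pm; Postmortem in 4pm; Standup in 10am; Roadmap in 10am; Sync in 9am; Legal in 10am.

3pm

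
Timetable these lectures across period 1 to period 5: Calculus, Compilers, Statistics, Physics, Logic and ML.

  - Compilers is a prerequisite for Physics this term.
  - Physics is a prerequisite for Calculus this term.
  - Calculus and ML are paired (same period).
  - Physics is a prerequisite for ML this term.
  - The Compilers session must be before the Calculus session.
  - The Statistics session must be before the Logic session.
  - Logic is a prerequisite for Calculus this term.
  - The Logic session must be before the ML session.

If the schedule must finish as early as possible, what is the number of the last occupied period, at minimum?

The precedence chain requires at least 3 distinct periods.
3 works (last occupied period: period 3): for example Calculus=period 3; ML=period 3; Compilers=period 1; Statistics=period 1; Logic=period 2; Physics=period 2.

period 3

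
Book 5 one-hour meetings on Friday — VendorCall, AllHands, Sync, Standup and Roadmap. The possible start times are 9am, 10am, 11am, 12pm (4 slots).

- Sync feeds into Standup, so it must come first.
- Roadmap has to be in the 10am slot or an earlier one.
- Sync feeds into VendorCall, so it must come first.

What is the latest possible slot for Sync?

11am

Downstream work caps Sync at 11am.
Sync at 11am is achievable: AllHands in 9am, Standup in 12pm, Sync in 11am, VendorCall in 12pm, Roadmap in 9am.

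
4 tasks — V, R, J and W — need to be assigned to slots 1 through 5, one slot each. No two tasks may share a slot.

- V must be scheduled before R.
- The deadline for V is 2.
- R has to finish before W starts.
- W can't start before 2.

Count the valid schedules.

18

Splitting on V: it can be 1 (12), 2 (6). Listing each branch's schedules as (R, J, W):
V=1: (2,3,4) (2,3,5) (2,4,3) (2,4,5) (2,5,3) (2,5,4) (3,2,4) (3,2,5) (3,4,5) (3,5,4) (4,2,5) (4,3,5) — 12.
V=2: (3,1,4) (3,1,5) (3,4,5) (3,5,4) (4,1,5) (4,3,5) — 6.
Summing: 12 + 6 = 18.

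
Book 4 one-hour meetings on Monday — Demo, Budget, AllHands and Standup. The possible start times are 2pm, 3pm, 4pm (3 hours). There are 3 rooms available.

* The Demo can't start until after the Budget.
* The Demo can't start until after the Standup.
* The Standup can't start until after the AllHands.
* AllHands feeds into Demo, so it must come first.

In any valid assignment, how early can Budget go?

2pm

Downstream work caps Budget at 3pm.
Budget at 2pm is achievable: Standup in 3pm; AllHands in 2pm; Demo in 4pm; Budget in 2pm.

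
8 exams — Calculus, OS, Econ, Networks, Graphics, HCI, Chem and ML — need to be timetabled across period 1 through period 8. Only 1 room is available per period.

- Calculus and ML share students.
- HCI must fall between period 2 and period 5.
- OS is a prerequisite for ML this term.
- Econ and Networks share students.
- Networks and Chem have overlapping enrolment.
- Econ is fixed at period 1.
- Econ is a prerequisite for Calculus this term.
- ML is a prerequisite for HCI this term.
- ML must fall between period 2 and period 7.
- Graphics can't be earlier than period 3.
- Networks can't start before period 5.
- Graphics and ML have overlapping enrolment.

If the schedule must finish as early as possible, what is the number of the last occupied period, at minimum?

8

The precedence chain requires at least 3 distinct periods.
With at most 1 per period and 8 exams, at least 8 periods are needed.
Networks can't be placed before period 5, so the schedule must run through at least period 5.
8 works (last occupied period: period 8): for example Econ=period 1; Chem=period 8; HCI=period 4; OS=period 2; ML=period 3; Graphics=period 6; Calculus=period 7; Networks=period 5.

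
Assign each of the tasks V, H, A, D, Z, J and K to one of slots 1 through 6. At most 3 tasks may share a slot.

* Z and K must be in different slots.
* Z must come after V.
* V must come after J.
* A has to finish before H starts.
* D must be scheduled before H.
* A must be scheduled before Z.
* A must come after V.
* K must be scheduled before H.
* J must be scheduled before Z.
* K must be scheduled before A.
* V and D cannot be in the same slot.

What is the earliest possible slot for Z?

4

Precedence pushes Z to at least 4.
Z at 4 is achievable: K in 1; Z in 4; D in 1; V in 2; A in 3; H in 4; J in 1.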